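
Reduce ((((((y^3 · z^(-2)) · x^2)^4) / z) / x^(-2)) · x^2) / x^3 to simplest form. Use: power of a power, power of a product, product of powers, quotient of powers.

x^9y^12z^(-9)

((((((y^3 · z^(-2)) · x^2)^4) / z) / x^(-2)) · x^2) / x^3
= ((((((y^3 · z^(-2))^4) · ((x^2)^4)) / z) / x^(-2)) · x^2) / x^3    [power of a product]
= (((((((y^3)^4) · ((z^(-2))^4)) · ((x^2)^4)) / z) / x^(-2)) · x^2) / x^3    [power of a product]
= (((((y^12 · ((z^(-2))^4)) · ((x^2)^4)) / z) / x^(-2)) · x^2) / x^3    [power of a power]
= (((((y^12 · z^(-8)) · ((x^2)^4)) / z) / x^(-2)) · x^2) / x^3    [power of a power]
= (((((y^12 · z^(-8)) · x^8) / z) / x^(-2)) · x^2) / x^3    [power of a power]
= x^9y^12z^(-9)    [quotient of powers; product of powers]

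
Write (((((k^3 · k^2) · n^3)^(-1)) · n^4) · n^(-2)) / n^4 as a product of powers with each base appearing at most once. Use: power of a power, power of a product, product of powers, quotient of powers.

k^(-5)n^(-5)

(((((k^3 · k^2) · n^3)^(-1)) · n^4) · n^(-2)) / n^4
= (((((k^3 · k^2)^(-1)) · ((n^3)^(-1))) · n^4) · n^(-2)) / n^4    [power of a product]
= ((((((k^3)^(-1)) · ((k^2)^(-1))) · ((n^3)^(-1))) · n^4) · n^(-2)) / n^4    [power of a product]
= ((((k^(-3) · ((k^2)^(-1))) · ((n^3)^(-1))) · n^4) · n^(-2)) / n^4    [power of a power]
= ((((k^(-3) · k^(-2)) · ((n^3)^(-1))) · n^4) · n^(-2)) / n^4    [power of a power]
= (((k^(-5) · ((n^3)^(-1))) · n^4) · n^(-2)) / n^4    [product of powers]
= (((k^(-5) · n^(-3)) · n^4) · n^(-2)) / n^4    [power of a power]
= k^(-5)n^(-5)    [quotient of powers; product of powers]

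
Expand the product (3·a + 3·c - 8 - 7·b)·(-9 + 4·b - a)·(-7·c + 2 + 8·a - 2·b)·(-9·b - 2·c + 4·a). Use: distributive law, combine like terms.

-403·a·b·c + 934·a·c^2 - 40·a^2·c - 5170·a·b - 3308·a·c + 2152·a^2 + 2718·a^2·b - 632·a^3 - 3388·a·b^2 + 1491·a·b^2·c - 463·a·b·c^2 - 413·a^2·b·c - 2470·a^2·b^2 + 848·a^3·b + 2582·a·b^3 + 90·a^2·c^2 + 36·a^3·c - 96·a^4 - 1423·b·c^2 - 378·c^3 + 5186·b·c + 1116·c^2 + 1487·b^2·c + 412·b^2·c^2 + 168·b·c^3 - 1660·b^3·c - 42·a·c^3 - 1296·b - 288·c + 576·a + 738·b^2 + 1062·b^3 - 504·b^4

(3·a + 3·c - 8 - 7·b)·(-9 + 4·b - a)·(-7·c + 2 + 8·a - 2·b)·(-9·b - 2·c + 4·a)
= (-27·a + 12·a·b - 3·a^2 - 27·c + 12·b·c - 3·a·c + 72 - 32·b + 8·a + 63·b - 28·b^2 + 7·a·b)·(-7·c + 2 + 8·a - 2·b)·(-9·b - 2·c + 4·a)    [distributive law]
= (-19·a + 19·a·b - 3·a^2 - 27·c + 12·b·c - 3·a·c + 72 + 31·b - 28·b^2)·(-7·c + 2 + 8·a - 2·b)·(-9·b - 2·c + 4·a)    [combine like terms]
= (133·a·c - 38·a - 152·a^2 + 38·a·b - 133·a·b·c + 38·a·b + 152·a^2·b - 38·a·b^2 + 21·a^2·c - 6·a^2 - 24·a^3 + 6·a^2·b + 189·c^2 - 54·c - 216·a·c + 54·b·c - 84·b·c^2 + 24·b·c + 96·a·b·c - 24·b^2·c + 21·a·c^2 - 6·a·c - 24·a^2·c + 6·a·b·c - 504·c + 144 + 576·a - 144·b - 217·b·c + 62·b + 248·a·b - 62·b^2 + 196·b^2·c - 56·b^2 - 224·a·b^2 + 56·b^3)·(-9·b - 2·c + 4·a)    [distributive law]
= (-89·a·c + 538·a - 158·a^2 + 324·a·b - 31·a·b·c + 158·a^2·b - 262·a·b^2 - 3·a^2·c - 24·a^3 + 189·c^2 - 558·c - 139·b·c - 84·b·c^2 + 172·b^2·c + 21·a·c^2 + 144 - 82·b - 118·b^2 + 56·b^3)·(-9·b - 2·c + 4·a)    [combine like terms]
= 801·a·b·c + 178·a·c^2 - 356·a^2·c - 4842·a·b - 1076·a·c + 2152·a^2 + 1422·a^2·b + 316·a^2·c - 632·a^3 - 2916·a·b^2 - 648·a·b·c + 1296·a^2·b + 279·a·b^2·c + 62·a·b·c^2 - 124·a^2·b·c - 1422·a^2·b^2 - 316·a^2·b·c + 632·a^3·b + 2358·a·b^3 + 524·a·b^2·c - 1048·a^2·b^2 + 27·a^2·b·c + 6·a^2·c^2 - 12·a^3·c + 216·a^3·b + 48·a^3·c - 96·a^4 - 1701·b·c^2 - 378·c^3 + 756·a·c^2 + 5022·b·c + 1116·c^2 - 2232·a·c + 1251·b^2·c + 278·b·c^2 - 556·a·b·c + 756·b^2·c^2 + 168·b·c^3 - 336·a·b·c^2 - 1548·b^3·c - 344·b^2·c^2 + 688·a·b^2·c - 189·a·b·c^2 - 42·a·c^3 + 84·a^2·c^2 - 1296·b - 288·c + 576·a + 738·b^2 + 164·b·c - 328·a·b + 1062·b^3 + 236·b^2·c - 472·a·b^2 - 504·b^4 - 112·b^3·c + 224·a·b^3    [distributive law]
= -403·a·b·c + 934·a·c^2 - 40·a^2·c - 5170·a·b - 3308·a·c + 2152·a^2 + 2718·a^2·b - 632·a^3 - 3388·a·b^2 + 1491·a·b^2·c - 463·a·b·c^2 - 413·a^2·b·c - 2470·a^2·b^2 + 848·a^3·b + 2582·a·b^3 + 90·a^2·c^2 + 36·a^3·c - 96·a^4 - 1423·b·c^2 - 378·c^3 + 5186·b·c + 1116·c^2 + 1487·b^2·c + 412·b^2·c^2 + 168·b·c^3 - 1660·b^3·c - 42·a·c^3 - 1296·b - 288·c + 576·a + 738·b^2 + 1062·b^3 - 504·b^4    [combine like terms]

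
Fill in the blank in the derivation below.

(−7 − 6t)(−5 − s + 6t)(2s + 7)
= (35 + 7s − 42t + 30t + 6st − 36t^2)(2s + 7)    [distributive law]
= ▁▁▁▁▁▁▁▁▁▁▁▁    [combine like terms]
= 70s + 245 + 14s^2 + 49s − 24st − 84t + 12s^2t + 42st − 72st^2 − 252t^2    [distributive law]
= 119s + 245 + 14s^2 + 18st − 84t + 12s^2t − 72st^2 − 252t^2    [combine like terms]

By combine like terms:

(35 + 7s − 12t + 6st − 36t^2)(2s + 7)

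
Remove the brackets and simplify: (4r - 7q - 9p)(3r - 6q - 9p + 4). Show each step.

12r² - 45qr - 63pr + 16r + 42q² + 117pq - 28q + 81p² - 36p

(4r - 7q - 9p)(3r - 6q - 9p + 4)
= 12r² - 24qr - 36pr + 16r - 21qr + 42q² + 63pq - 28q - 27pr + 54pq + 81p² - 36p    [distributive law]
= 12r² - 45qr - 63pr + 16r + 42q² + 117pq - 28q + 81p² - 36p    [combine like terms]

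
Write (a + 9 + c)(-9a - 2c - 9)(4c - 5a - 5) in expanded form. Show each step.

19a²c + 45a³ + 495a² - 34ac² - 170ac + 855a - 98c² - 189c + 405 - 8c³

(a + 9 + c)(-9a - 2c - 9)(4c - 5a - 5)
= (-9a² - 2ac - 9a - 81a - 18c - 81 - 9ac - 2c² - 9c)(4c - 5a - 5)    [distributive law]
= (-9a² - 11ac - 90a - 27c - 81 - 2c²)(4c - 5a - 5)    [combine like terms]
= -36a²c + 45a³ + 45a² - 44ac² + 55a²c + 55ac - 360ac + 450a² + 450a - 108c² + 135ac + 135c - 324c + 405a + 405 - 8c³ + 10ac² + 10c²    [distributive law]
= 19a²c + 45a³ + 495a² - 34ac² - 170ac + 855a - 98c² - 189c + 405 - 8c³    [combine like terms]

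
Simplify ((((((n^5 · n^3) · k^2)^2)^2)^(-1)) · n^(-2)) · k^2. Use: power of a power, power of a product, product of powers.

k^(-6)n^(-34)

((((((n^5 · n^3) · k^2)^2)^2)^(-1)) · n^(-2)) · k^2
= (((((n^5 · n^3) · k^2)^2)^(-2)) · n^(-2)) · k^2    [power of a power]
= ((((n^5 · n^3) · k^2)^(-4)) · n^(-2)) · k^2    [power of a power]
= ((((n^5 · n^3)^(-4)) · ((k^2)^(-4))) · n^(-2)) · k^2    [power of a product]
= (((((n^5)^(-4)) · ((n^3)^(-4))) · ((k^2)^(-4))) · n^(-2)) · k^2    [power of a product]
= (((n^(-20) · ((n^3)^(-4))) · ((k^2)^(-4))) · n^(-2)) · k^2    [power of a power]
= (((n^(-20) · n^(-12)) · ((k^2)^(-4))) · n^(-2)) · k^2    [power of a power]
= ((n^(-32) · ((k^2)^(-4))) · n^(-2)) · k^2    [product of powers]
= ((n^(-32) · k^(-8)) · n^(-2)) · k^2    [power of a power]
= k^(-6)n^(-34)    [product of powers]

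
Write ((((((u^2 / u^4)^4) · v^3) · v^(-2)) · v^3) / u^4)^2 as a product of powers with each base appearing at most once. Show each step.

u^(-24)v^8

((((((u^2 / u^4)^4) · v^3) · v^(-2)) · v^3) / u^4)^2
= ((((((u^2 / u^4)^4) · v^3) · v^(-2)) · v^3)^2) / ((u^4)^2)    [power of a quotient]
= ((((((u^2 / u^4)^4) · v^3) · v^(-2))^2) · ((v^3)^2)) / ((u^4)^2)    [power of a product]
= ((((((u^2 / u^4)^4) · v^3)^2) · ((v^(-2))^2)) · ((v^3)^2)) / ((u^4)^2)    [power of a product]
= ((((((u^2 / u^4)^4)^2) · ((v^3)^2)) · ((v^(-2))^2)) · ((v^3)^2)) / ((u^4)^2)    [power of a product]
= (((((u^2 / u^4)^8) · ((v^3)^2)) · ((v^(-2))^2)) · ((v^3)^2)) / ((u^4)^2)    [power of a power]
= ((((((u^2)^8) / ((u^4)^8)) · ((v^3)^2)) · ((v^(-2))^2)) · ((v^3)^2)) / ((u^4)^2)    [power of a quotient]
= ((((u^16 / ((u^4)^8)) · ((v^3)^2)) · ((v^(-2))^2)) · ((v^3)^2)) / ((u^4)^2)    [power of a power]
= ((((u^16 / u^32) · ((v^3)^2)) · ((v^(-2))^2)) · ((v^3)^2)) / ((u^4)^2)    [power of a power]
= (((u^(-16) · ((v^3)^2)) · ((v^(-2))^2)) · ((v^3)^2)) / ((u^4)^2)    [quotient of powers]
= (((u^(-16) · v^6) · ((v^(-2))^2)) · ((v^3)^2)) / ((u^4)^2)    [power of a power]
= (((u^(-16) · v^6) · v^(-4)) · ((v^3)^2)) / ((u^4)^2)    [power of a power]
= (((u^(-16) · v^6) · v^(-4)) · v^6) / ((u^4)^2)    [power of a power]
= (((u^(-16) · v^6) · v^(-4)) · v^6) / u^8    [power of a power]
= u^(-24)v^8    [quotient of powers; product of powers]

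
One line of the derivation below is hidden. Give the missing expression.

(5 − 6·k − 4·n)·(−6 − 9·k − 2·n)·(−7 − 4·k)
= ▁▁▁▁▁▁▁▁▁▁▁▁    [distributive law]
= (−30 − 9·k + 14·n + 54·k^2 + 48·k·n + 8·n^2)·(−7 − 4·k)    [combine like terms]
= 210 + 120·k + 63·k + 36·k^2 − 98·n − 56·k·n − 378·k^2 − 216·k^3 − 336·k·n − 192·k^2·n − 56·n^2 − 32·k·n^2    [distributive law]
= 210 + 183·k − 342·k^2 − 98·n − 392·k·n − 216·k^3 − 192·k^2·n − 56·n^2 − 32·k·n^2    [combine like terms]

Applying distributive law to the line above:

(−30 − 45·k − 10·n + 36·k + 54·k^2 + 12·k·n + 24·n + 36·k·n + 8·n^2)·(−7 − 4·k)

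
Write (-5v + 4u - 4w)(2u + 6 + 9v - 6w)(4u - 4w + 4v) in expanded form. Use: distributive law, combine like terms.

(-5v + 4u - 4w)(2u + 6 + 9v - 6w)(4u - 4w + 4v)
= (-10uv - 30v - 45v² + 30vw + 8u² + 24u + 36uv - 24uw - 8uw - 24w - 36vw + 24w²)(4u - 4w + 4v)    [distributive law]
= (26uv - 30v - 45v² - 6vw + 8u² + 24u - 32uw - 24w + 24w²)(4u - 4w + 4v)    [combine like terms]
= 104u²v - 104uvw + 104uv² - 120uv + 120vw - 120v² - 180uv² + 180v²w - 180v³ - 24uvw + 24vw² - 24v²w + 32u³ - 32u²w + 32u²v + 96u² - 96uw + 96uv - 128u²w + 128uw² - 128uvw - 96uw + 96w² - 96vw + 96uw² - 96w³ + 96vw²    [distributive law]
= 136u²v - 256uvw - 76uv² - 24uv + 24vw - 120v² + 156v²w - 180v³ + 120vw² + 32u³ - 160u²w + 96u² - 192uw + 224uw² + 96w² - 96w³    [combine like terms]

136u²v - 256uvw - 76uv² - 24uv + 24vw - 120v² + 156v²w - 180v³ + 120vw² + 32u³ - 160u²w + 96u² - 192uw + 224uw² + 96w² - 96w³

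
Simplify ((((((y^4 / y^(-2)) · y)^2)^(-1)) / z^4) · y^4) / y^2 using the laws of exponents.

y^(-12)·z^(-4)

((((((y^4 / y^(-2)) · y)^2)^(-1)) / z^4) · y^4) / y^2
= (((((y^4 / y^(-2)) · y)^(-2)) / z^4) · y^4) / y^2    [power of a power]
= (((((y^4 / y^(-2))^(-2)) · (y^(-2))) / z^4) · y^4) / y^2    [power of a product]
= ((((((y^4)^(-2)) / ((y^(-2))^(-2))) · (y^(-2))) / z^4) · y^4) / y^2    [power of a quotient]
= ((((y^(-8) / ((y^(-2))^(-2))) · (y^(-2))) / z^4) · y^4) / y^2    [power of a power]
= ((((y^(-8) / y^4) · (y^(-2))) / z^4) · y^4) / y^2    [power of a power]
= (((y^(-12) · (y^(-2))) / z^4) · y^4) / y^2    [quotient of powers]
= ((y^(-14) / z^4) · y^4) / y^2    [product of powers]
= y^(-12)·z^(-4)    [quotient of powers; product of powers]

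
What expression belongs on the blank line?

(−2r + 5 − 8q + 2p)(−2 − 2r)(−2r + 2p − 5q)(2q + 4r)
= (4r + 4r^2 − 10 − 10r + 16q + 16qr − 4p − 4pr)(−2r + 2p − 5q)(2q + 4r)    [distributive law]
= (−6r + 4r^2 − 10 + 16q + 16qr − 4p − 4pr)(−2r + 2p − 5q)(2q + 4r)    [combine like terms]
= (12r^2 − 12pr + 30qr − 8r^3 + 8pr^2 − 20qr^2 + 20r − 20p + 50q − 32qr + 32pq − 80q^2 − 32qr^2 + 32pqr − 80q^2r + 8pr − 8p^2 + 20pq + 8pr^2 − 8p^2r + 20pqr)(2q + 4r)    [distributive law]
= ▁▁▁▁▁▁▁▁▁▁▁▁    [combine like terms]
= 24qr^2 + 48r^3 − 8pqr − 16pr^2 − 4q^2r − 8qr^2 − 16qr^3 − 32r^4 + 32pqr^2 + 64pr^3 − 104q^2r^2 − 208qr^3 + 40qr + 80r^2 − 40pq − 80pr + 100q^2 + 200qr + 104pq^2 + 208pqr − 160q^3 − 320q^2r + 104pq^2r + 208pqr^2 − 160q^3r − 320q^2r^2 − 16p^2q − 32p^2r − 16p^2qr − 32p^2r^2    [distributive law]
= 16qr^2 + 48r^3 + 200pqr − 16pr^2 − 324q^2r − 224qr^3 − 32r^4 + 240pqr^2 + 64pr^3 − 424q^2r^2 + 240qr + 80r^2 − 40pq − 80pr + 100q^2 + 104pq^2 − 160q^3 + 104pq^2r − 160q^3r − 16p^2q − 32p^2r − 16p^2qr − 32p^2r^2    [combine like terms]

Applying combine like terms to the line above:

(12r^2 − 4pr − 2qr − 8r^3 + 16pr^2 − 52qr^2 + 20r − 20p + 50q + 52pq − 80q^2 + 52pqr − 80q^2r − 8p^2 − 8p^2r)(2q + 4r)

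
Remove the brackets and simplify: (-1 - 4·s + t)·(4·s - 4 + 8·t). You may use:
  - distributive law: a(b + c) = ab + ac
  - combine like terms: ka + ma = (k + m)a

12·s + 4 - 12·t - 16·s^2 - 28·s·t + 8·t^2

(-1 - 4·s + t)·(4·s - 4 + 8·t)
= -4·s + 4 - 8·t - 16·s^2 + 16·s - 32·s·t + 4·s·t - 4·t + 8·t^2    [distributive law]
= 12·s + 4 - 12·t - 16·s^2 - 28·s·t + 8·t^2    [combine like terms]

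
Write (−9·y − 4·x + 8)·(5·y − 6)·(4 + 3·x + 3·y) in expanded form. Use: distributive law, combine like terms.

102·y² − 195·x·y² − 135·y³ + 232·y + 274·x·y − 60·x²·y − 48·x + 72·x² − 192

(−9·y − 4·x + 8)·(5·y − 6)·(4 + 3·x + 3·y)
= (−45·y² + 54·y − 20·x·y + 24·x + 40·y − 48)·(4 + 3·x + 3·y)    [distributive law]
= (−45·y² + 94·y − 20·x·y + 24·x − 48)·(4 + 3·x + 3·y)    [combine like terms]
= −180·y² − 135·x·y² − 135·y³ + 376·y + 282·x·y + 282·y² − 80·x·y − 60·x²·y − 60·x·y² + 96·x + 72·x² + 72·x·y − 192 − 144·x − 144·y    [distributive law]
= 102·y² − 195·x·y² − 135·y³ + 232·y + 274·x·y − 60·x²·y − 48·x + 72·x² − 192    [combine like terms]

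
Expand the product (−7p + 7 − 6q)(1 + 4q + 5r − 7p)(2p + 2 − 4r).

(−7p + 7 − 6q)(1 + 4q + 5r − 7p)(2p + 2 − 4r)
= (−7p − 28pq − 35pr + 49p² + 7 + 28q + 35r − 49p − 6q − 24q² − 30qr + 42pq)(2p + 2 − 4r)    [distributive law]
= (−56p + 14pq − 35pr + 49p² + 7 + 22q + 35r − 24q² − 30qr)(2p + 2 − 4r)    [combine like terms]
= −112p² − 112p + 224pr + 28p²q + 28pq − 56pqr − 70p²r − 70pr + 140pr² + 98p³ + 98p² − 196p²r + 14p + 14 − 28r + 44pq + 44q − 88qr + 70pr + 70r − 140r² − 48pq² − 48q² + 96q²r − 60pqr − 60qr + 120qr²    [distributive law]
= −14p² − 98p + 224pr + 28p²q + 72pq − 116pqr − 266p²r + 140pr² + 98p³ + 14 + 42r + 44q − 148qr − 140r² − 48pq² − 48q² + 96q²r + 120qr²    [combine like terms]

−14p² − 98p + 224pr + 28p²q + 72pq − 116pqr − 266p²r + 140pr² + 98p³ + 14 + 42r + 44q − 148qr − 140r² − 48pq² − 48q² + 96q²r + 120qr²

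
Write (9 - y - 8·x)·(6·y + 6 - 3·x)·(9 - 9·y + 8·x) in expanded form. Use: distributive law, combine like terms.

-54·y - 486·y² + 654·x·y + 486 - 243·x - 384·x² + 54·y³ + 357·x·y² - 576·x²·y + 192·x³

(9 - y - 8·x)·(6·y + 6 - 3·x)·(9 - 9·y + 8·x)
= (54·y + 54 - 27·x - 6·y² - 6·y + 3·x·y - 48·x·y - 48·x + 24·x²)·(9 - 9·y + 8·x)    [distributive law]
= (48·y + 54 - 75·x - 6·y² - 45·x·y + 24·x²)·(9 - 9·y + 8·x)    [combine like terms]
= 432·y - 432·y² + 384·x·y + 486 - 486·y + 432·x - 675·x + 675·x·y - 600·x² - 54·y² + 54·y³ - 48·x·y² - 405·x·y + 405·x·y² - 360·x²·y + 216·x² - 216·x²·y + 192·x³    [distributive law]
= -54·y - 486·y² + 654·x·y + 486 - 243·x - 384·x² + 54·y³ + 357·x·y² - 576·x²·y + 192·x³    [combine like terms]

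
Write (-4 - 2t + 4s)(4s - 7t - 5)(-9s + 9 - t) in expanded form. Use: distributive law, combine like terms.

468s^2 - 504s - 630st + 322t + 88t^2 + 180 + 308s^2t - 90st^2 - 14t^3 - 144s^3

(-4 - 2t + 4s)(4s - 7t - 5)(-9s + 9 - t)
= (-16s + 28t + 20 - 8st + 14t^2 + 10t + 16s^2 - 28st - 20s)(-9s + 9 - t)    [distributive law]
= (-36s + 38t + 20 - 36st + 14t^2 + 16s^2)(-9s + 9 - t)    [combine like terms]
= 324s^2 - 324s + 36st - 342st + 342t - 38t^2 - 180s + 180 - 20t + 324s^2t - 324st + 36st^2 - 126st^2 + 126t^2 - 14t^3 - 144s^3 + 144s^2 - 16s^2t    [distributive law]
= 468s^2 - 504s - 630st + 322t + 88t^2 + 180 + 308s^2t - 90st^2 - 14t^3 - 144s^3    [combine like terms]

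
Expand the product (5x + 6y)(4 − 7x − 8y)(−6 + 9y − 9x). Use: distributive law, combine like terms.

−120x + 456xy + 30x² + 423x²y + 315x³ − 306xy² − 144y + 504y² − 432y³

(5x + 6y)(4 − 7x − 8y)(−6 + 9y − 9x)
= (20x − 35x² − 40xy + 24y − 42xy − 48y²)(−6 + 9y − 9x)    [distributive law]
= (20x − 35x² − 82xy + 24y − 48y²)(−6 + 9y − 9x)    [combine like terms]
= −120x + 180xy − 180x² + 210x² − 315x²y + 315x³ + 492xy − 738xy² + 738x²y − 144y + 216y² − 216xy + 288y² − 432y³ + 432xy²    [distributive law]
= −120x + 456xy + 30x² + 423x²y + 315x³ − 306xy² − 144y + 504y² − 432y³    [combine like terms]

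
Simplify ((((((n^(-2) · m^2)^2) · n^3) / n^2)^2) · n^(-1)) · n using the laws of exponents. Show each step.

m^8n^(-6)

((((((n^(-2) · m^2)^2) · n^3) / n^2)^2) · n^(-1)) · n
= ((((((n^(-2) · m^2)^2) · n^3)^2) / ((n^2)^2)) · n^(-1)) · n    [power of a quotient]
= ((((((n^(-2) · m^2)^2)^2) · ((n^3)^2)) / ((n^2)^2)) · n^(-1)) · n    [power of a product]
= (((((n^(-2) · m^2)^4) · ((n^3)^2)) / ((n^2)^2)) · n^(-1)) · n    [power of a power]
= ((((((n^(-2))^4) · ((m^2)^4)) · ((n^3)^2)) / ((n^2)^2)) · n^(-1)) · n    [power of a product]
= ((((n^(-8) · ((m^2)^4)) · ((n^3)^2)) / ((n^2)^2)) · n^(-1)) · n    [power of a power]
= ((((n^(-8) · m^8) · ((n^3)^2)) / ((n^2)^2)) · n^(-1)) · n    [power of a power]
= ((((n^(-8) · m^8) · n^6) / ((n^2)^2)) · n^(-1)) · n    [power of a power]
= ((((n^(-8) · m^8) · n^6) / n^4) · n^(-1)) · n    [power of a power]
= m^8n^(-6)    [quotient of powers; product of powers]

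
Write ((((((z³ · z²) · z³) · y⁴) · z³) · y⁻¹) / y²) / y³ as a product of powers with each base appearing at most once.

y⁻²z¹¹

((((((z³ · z²) · z³) · y⁴) · z³) · y⁻¹) / y²) / y³
= (((((z⁵ · z³) · y⁴) · z³) · y⁻¹) / y²) / y³    [product of powers]
= ((((z⁸ · y⁴) · z³) · y⁻¹) / y²) / y³    [product of powers]
= y⁻²z¹¹    [quotient of powers; product of powers]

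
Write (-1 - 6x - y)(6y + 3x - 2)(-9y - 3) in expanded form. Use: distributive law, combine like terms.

54y² - 6y + 36xy - 27x - 6 + 351xy² + 162x²y + 54x² + 54y³

(-1 - 6x - y)(6y + 3x - 2)(-9y - 3)
= (-6y - 3x + 2 - 36xy - 18x² + 12x - 6y² - 3xy + 2y)(-9y - 3)    [distributive law]
= (-4y + 9x + 2 - 39xy - 18x² - 6y²)(-9y - 3)    [combine like terms]
= 36y² + 12y - 81xy - 27x - 18y - 6 + 351xy² + 117xy + 162x²y + 54x² + 54y³ + 18y²    [distributive law]
= 54y² - 6y + 36xy - 27x - 6 + 351xy² + 162x²y + 54x² + 54y³    [combine like terms]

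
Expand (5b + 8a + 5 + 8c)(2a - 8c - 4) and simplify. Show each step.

10ab - 40bc - 20b + 16a^2 - 48ac - 22a - 72c - 20 - 64c^2

(5b + 8a + 5 + 8c)(2a - 8c - 4)
= 10ab - 40bc - 20b + 16a^2 - 64ac - 32a + 10a - 40c - 20 + 16ac - 64c^2 - 32c    [distributive law]
= 10ab - 40bc - 20b + 16a^2 - 48ac - 22a - 72c - 20 - 64c^2    [combine like terms]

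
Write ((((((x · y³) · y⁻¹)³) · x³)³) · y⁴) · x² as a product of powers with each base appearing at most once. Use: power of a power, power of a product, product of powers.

((((((x · y³) · y⁻¹)³) · x³)³) · y⁴) · x²
= ((((((x · y³) · y⁻¹)³)³) · ((x³)³)) · y⁴) · x²    [power of a product]
= (((((x · y³) · y⁻¹)⁹) · ((x³)³)) · y⁴) · x²    [power of a power]
= (((((x · y³)⁹) · ((y⁻¹)⁹)) · ((x³)³)) · y⁴) · x²    [power of a product]
= (((((x⁹) · ((y³)⁹)) · ((y⁻¹)⁹)) · ((x³)³)) · y⁴) · x²    [power of a product]
= ((((x⁹ · y²⁷) · ((y⁻¹)⁹)) · ((x³)³)) · y⁴) · x²    [power of a power]
= ((((x⁹ · y²⁷) · y⁻⁹) · ((x³)³)) · y⁴) · x²    [power of a power]
= ((((x⁹ · y²⁷) · y⁻⁹) · x⁹) · y⁴) · x²    [power of a power]
= x²⁰y²²    [product of powers]

x²⁰y²²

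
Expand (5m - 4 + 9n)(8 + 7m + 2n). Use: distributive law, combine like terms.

12m + 35m^2 + 73mn - 32 + 64n + 18n^2

(5m - 4 + 9n)(8 + 7m + 2n)
= 40m + 35m^2 + 10mn - 32 - 28m - 8n + 72n + 63mn + 18n^2    [distributive law]
= 12m + 35m^2 + 73mn - 32 + 64n + 18n^2    [combine like terms]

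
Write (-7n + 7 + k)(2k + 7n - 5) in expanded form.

(-7n + 7 + k)(2k + 7n - 5)
= -14kn - 49n² + 35n + 14k + 49n - 35 + 2k² + 7kn - 5k    [distributive law]
= -7kn - 49n² + 84n + 9k - 35 + 2k²    [combine like terms]

-7kn - 49n² + 84n + 9k - 35 + 2k²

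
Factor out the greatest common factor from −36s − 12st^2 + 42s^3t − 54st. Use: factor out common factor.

6s(−6 − 2t^2 + 7s^2t − 9t)

−36s − 12st^2 + 42s^3t − 54st
= 6(−6s − 2st^2 + 7s^3t − 9st)    [factor out 6]
= 6s(−6 − 2t^2 + 7s^2t − 9t)    [factor out s]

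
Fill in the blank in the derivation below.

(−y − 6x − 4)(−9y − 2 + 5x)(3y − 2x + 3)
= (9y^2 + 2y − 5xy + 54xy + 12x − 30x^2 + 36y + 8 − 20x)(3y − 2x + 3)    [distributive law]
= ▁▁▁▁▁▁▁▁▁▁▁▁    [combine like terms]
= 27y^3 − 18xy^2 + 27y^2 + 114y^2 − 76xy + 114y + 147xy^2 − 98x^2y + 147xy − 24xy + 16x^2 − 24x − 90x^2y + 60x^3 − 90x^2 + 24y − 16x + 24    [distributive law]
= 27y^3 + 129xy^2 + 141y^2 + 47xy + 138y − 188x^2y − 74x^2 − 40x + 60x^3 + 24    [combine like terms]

Applying combine like terms to the line above:

(9y^2 + 38y + 49xy − 8x − 30x^2 + 8)(3y − 2x + 3)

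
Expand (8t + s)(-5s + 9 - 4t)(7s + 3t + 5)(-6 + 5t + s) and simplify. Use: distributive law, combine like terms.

(8t + s)(-5s + 9 - 4t)(7s + 3t + 5)(-6 + 5t + s)
= (-40st + 72t - 32t^2 - 5s^2 + 9s - 4st)(7s + 3t + 5)(-6 + 5t + s)    [distributive law]
= (-44st + 72t - 32t^2 - 5s^2 + 9s)(7s + 3t + 5)(-6 + 5t + s)    [combine like terms]
= (-308s^2t - 132st^2 - 220st + 504st + 216t^2 + 360t - 224st^2 - 96t^3 - 160t^2 - 35s^3 - 15s^2t - 25s^2 + 63s^2 + 27st + 45s)(-6 + 5t + s)    [distributive law]
= (-323s^2t - 356st^2 + 311st + 56t^2 + 360t - 96t^3 - 35s^3 + 38s^2 + 45s)(-6 + 5t + s)    [combine like terms]
= 1938s^2t - 1615s^2t^2 - 323s^3t + 2136st^2 - 1780st^3 - 356s^2t^2 - 1866st + 1555st^2 + 311s^2t - 336t^2 + 280t^3 + 56st^2 - 2160t + 1800t^2 + 360st + 576t^3 - 480t^4 - 96st^3 + 210s^3 - 175s^3t - 35s^4 - 228s^2 + 190s^2t + 38s^3 - 270s + 225st + 45s^2    [distributive law]
= 2439s^2t - 1971s^2t^2 - 498s^3t + 3747st^2 - 1876st^3 - 1281st + 1464t^2 + 856t^3 - 2160t - 480t^4 + 248s^3 - 35s^4 - 183s^2 - 270s    [combine like terms]

2439s^2t - 1971s^2t^2 - 498s^3t + 3747st^2 - 1876st^3 - 1281st + 1464t^2 + 856t^3 - 2160t - 480t^4 + 248s^3 - 35s^4 - 183s^2 - 270s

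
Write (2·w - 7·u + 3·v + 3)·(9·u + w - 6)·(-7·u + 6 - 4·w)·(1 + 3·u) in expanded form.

-266·u^2·w + 525·u^3·w - 93·u·w + 86·u·w^2 - 174·u^2·w^2 + 48·w^2 - 8·w^3 - 24·u·w^3 + 18·w - 2142·u^3 + 1323·u^4 + 759·u^2 + 216·u + 675·u^2·v - 567·u^3·v - 36·u·v + 141·u·v·w - 387·u^2·v·w + 90·v·w - 12·v·w^2 - 36·u·v·w^2 - 108·v - 108

(2·w - 7·u + 3·v + 3)·(9·u + w - 6)·(-7·u + 6 - 4·w)·(1 + 3·u)
= (18·u·w + 2·w^2 - 12·w - 63·u^2 - 7·u·w + 42·u + 27·u·v + 3·v·w - 18·v + 27·u + 3·w - 18)·(-7·u + 6 - 4·w)·(1 + 3·u)    [distributive law]
= (11·u·w + 2·w^2 - 9·w - 63·u^2 + 69·u + 27·u·v + 3·v·w - 18·v - 18)·(-7·u + 6 - 4·w)·(1 + 3·u)    [combine like terms]
= (-77·u^2·w + 66·u·w - 44·u·w^2 - 14·u·w^2 + 12·w^2 - 8·w^3 + 63·u·w - 54·w + 36·w^2 + 441·u^3 - 378·u^2 + 252·u^2·w - 483·u^2 + 414·u - 276·u·w - 189·u^2·v + 162·u·v - 108·u·v·w - 21·u·v·w + 18·v·w - 12·v·w^2 + 126·u·v - 108·v + 72·v·w + 126·u - 108 + 72·w)·(1 + 3·u)    [distributive law]
= (175·u^2·w - 147·u·w - 58·u·w^2 + 48·w^2 - 8·w^3 + 18·w + 441·u^3 - 861·u^2 + 540·u - 189·u^2·v + 288·u·v - 129·u·v·w + 90·v·w - 12·v·w^2 - 108·v - 108)·(1 + 3·u)    [combine like terms]
= 175·u^2·w + 525·u^3·w - 147·u·w - 441·u^2·w - 58·u·w^2 - 174·u^2·w^2 + 48·w^2 + 144·u·w^2 - 8·w^3 - 24·u·w^3 + 18·w + 54·u·w + 441·u^3 + 1323·u^4 - 861·u^2 - 2583·u^3 + 540·u + 1620·u^2 - 189·u^2·v - 567·u^3·v + 288·u·v + 864·u^2·v - 129·u·v·w - 387·u^2·v·w + 90·v·w + 270·u·v·w - 12·v·w^2 - 36·u·v·w^2 - 108·v - 324·u·v - 108 - 324·u    [distributive law]
= -266·u^2·w + 525·u^3·w - 93·u·w + 86·u·w^2 - 174·u^2·w^2 + 48·w^2 - 8·w^3 - 24·u·w^3 + 18·w - 2142·u^3 + 1323·u^4 + 759·u^2 + 216·u + 675·u^2·v - 567·u^3·v - 36·u·v + 141·u·v·w - 387·u^2·v·w + 90·v·w - 12·v·w^2 - 36·u·v·w^2 - 108·v - 108    [combine like terms]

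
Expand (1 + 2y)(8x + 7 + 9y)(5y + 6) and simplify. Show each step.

(1 + 2y)(8x + 7 + 9y)(5y + 6)
= (8x + 7 + 9y + 16xy + 14y + 18y^2)(5y + 6)    [distributive law]
= (8x + 7 + 23y + 16xy + 18y^2)(5y + 6)    [combine like terms]
= 40xy + 48x + 35y + 42 + 115y^2 + 138y + 80xy^2 + 96xy + 90y^3 + 108y^2    [distributive law]
= 136xy + 48x + 173y + 42 + 223y^2 + 80xy^2 + 90y^3    [combine like terms]

136xy + 48x + 173y + 42 + 223y^2 + 80xy^2 + 90y^3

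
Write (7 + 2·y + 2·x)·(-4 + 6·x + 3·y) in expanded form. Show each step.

-28 + 34·x + 13·y + 18·x·y + 6·y^2 + 12·x^2

(7 + 2·y + 2·x)·(-4 + 6·x + 3·y)
= -28 + 42·x + 21·y - 8·y + 12·x·y + 6·y^2 - 8·x + 12·x^2 + 6·x·y    [distributive law]
= -28 + 34·x + 13·y + 18·x·y + 6·y^2 + 12·x^2    [combine like terms]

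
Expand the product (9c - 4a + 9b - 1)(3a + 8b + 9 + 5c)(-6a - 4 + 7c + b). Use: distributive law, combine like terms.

(9c - 4a + 9b - 1)(3a + 8b + 9 + 5c)(-6a - 4 + 7c + b)
= (27ac + 72bc + 81c + 45c^2 - 12a^2 - 32ab - 36a - 20ac + 27ab + 72b^2 + 81b + 45bc - 3a - 8b - 9 - 5c)(-6a - 4 + 7c + b)    [distributive law]
= (7ac + 117bc + 76c + 45c^2 - 12a^2 - 5ab - 39a + 72b^2 + 73b - 9)(-6a - 4 + 7c + b)    [combine like terms]
= -42a^2c - 28ac + 49ac^2 + 7abc - 702abc - 468bc + 819bc^2 + 117b^2c - 456ac - 304c + 532c^2 + 76bc - 270ac^2 - 180c^2 + 315c^3 + 45bc^2 + 72a^3 + 48a^2 - 84a^2c - 12a^2b + 30a^2b + 20ab - 35abc - 5ab^2 + 234a^2 + 156a - 273ac - 39ab - 432ab^2 - 288b^2 + 504b^2c + 72b^3 - 438ab - 292b + 511bc + 73b^2 + 54a + 36 - 63c - 9b    [distributive law]
= -126a^2c - 757ac - 221ac^2 - 730abc + 119bc + 864bc^2 + 621b^2c - 367c + 352c^2 + 315c^3 + 72a^3 + 282a^2 + 18a^2b - 457ab - 437ab^2 + 210a - 215b^2 + 72b^3 - 301b + 36    [combine like terms]

-126a^2c - 757ac - 221ac^2 - 730abc + 119bc + 864bc^2 + 621b^2c - 367c + 352c^2 + 315c^3 + 72a^3 + 282a^2 + 18a^2b - 457ab - 437ab^2 + 210a - 215b^2 + 72b^3 - 301b + 36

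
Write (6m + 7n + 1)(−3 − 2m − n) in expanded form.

−20m − 12m^2 − 20mn − 22n − 7n^2 − 3

(6m + 7n + 1)(−3 − 2m − n)
= −18m − 12m^2 − 6mn − 21n − 14mn − 7n^2 − 3 − 2m − n    [distributive law]
= −20m − 12m^2 − 20mn − 22n − 7n^2 − 3    [combine like terms]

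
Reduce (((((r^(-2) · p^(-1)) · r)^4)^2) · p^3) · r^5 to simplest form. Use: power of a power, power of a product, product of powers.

p^(-5)·r^(-3)

(((((r^(-2) · p^(-1)) · r)^4)^2) · p^3) · r^5
= ((((r^(-2) · p^(-1)) · r)^8) · p^3) · r^5    [power of a power]
= ((((r^(-2) · p^(-1))^8) · (r^8)) · p^3) · r^5    [power of a product]
= (((((r^(-2))^8) · ((p^(-1))^8)) · (r^8)) · p^3) · r^5    [power of a product]
= (((r^(-16) · ((p^(-1))^8)) · (r^8)) · p^3) · r^5    [power of a power]
= (((r^(-16) · p^(-8)) · (r^8)) · p^3) · r^5    [power of a power]
= p^(-5)·r^(-3)    [product of powers]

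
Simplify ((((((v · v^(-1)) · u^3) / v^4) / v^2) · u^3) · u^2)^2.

u^16v^(-12)

((((((v · v^(-1)) · u^3) / v^4) / v^2) · u^3) · u^2)^2
= ((((((v · v^(-1)) · u^3) / v^4) / v^2) · u^3)^2) · ((u^2)^2)    [power of a product]
= ((((((v · v^(-1)) · u^3) / v^4) / v^2)^2) · ((u^3)^2)) · ((u^2)^2)    [power of a product]
= ((((((v · v^(-1)) · u^3) / v^4)^2) / ((v^2)^2)) · ((u^3)^2)) · ((u^2)^2)    [power of a quotient]
= ((((((v · v^(-1)) · u^3)^2) / ((v^4)^2)) / ((v^2)^2)) · ((u^3)^2)) · ((u^2)^2)    [power of a quotient]
= ((((((v · v^(-1))^2) · ((u^3)^2)) / ((v^4)^2)) / ((v^2)^2)) · ((u^3)^2)) · ((u^2)^2)    [power of a product]
= ((((((v^2) · ((v^(-1))^2)) · ((u^3)^2)) / ((v^4)^2)) / ((v^2)^2)) · ((u^3)^2)) · ((u^2)^2)    [power of a product]
= (((((v^2 · v^(-2)) · ((u^3)^2)) / ((v^4)^2)) / ((v^2)^2)) · ((u^3)^2)) · ((u^2)^2)    [power of a power]
= ((((v^0 · ((u^3)^2)) / ((v^4)^2)) / ((v^2)^2)) · ((u^3)^2)) · ((u^2)^2)    [product of powers]
= ((((v^0 · u^6) / ((v^4)^2)) / ((v^2)^2)) · ((u^3)^2)) · ((u^2)^2)    [power of a power]
= ((((v^0 · u^6) / v^8) / ((v^2)^2)) · ((u^3)^2)) · ((u^2)^2)    [power of a power]
= ((((v^0 · u^6) / v^8) / v^4) · ((u^3)^2)) · ((u^2)^2)    [power of a power]
= ((((v^0 · u^6) / v^8) / v^4) · u^6) · ((u^2)^2)    [power of a power]
= ((((v^0 · u^6) / v^8) / v^4) · u^6) · u^4    [power of a power]
= u^16v^(-12)    [quotient of powers; product of powers]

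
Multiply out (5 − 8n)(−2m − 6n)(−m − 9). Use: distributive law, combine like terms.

(5 − 8n)(−2m − 6n)(−m − 9)
= (−10m − 30n + 16mn + 48n^2)(−m − 9)    [distributive law]
= 10m^2 + 90m + 30mn + 270n − 16m^2n − 144mn − 48mn^2 − 432n^2    [distributive law]
= 10m^2 + 90m − 114mn + 270n − 16m^2n − 48mn^2 − 432n^2    [combine like terms]

10m^2 + 90m − 114mn + 270n − 16m^2n − 48mn^2 − 432n^2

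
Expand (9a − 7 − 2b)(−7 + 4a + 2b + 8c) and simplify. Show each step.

−91a + 36a^2 + 10ab + 72ac + 49 − 56c − 4b^2 − 16bc

(9a − 7 − 2b)(−7 + 4a + 2b + 8c)
= −63a + 36a^2 + 18ab + 72ac + 49 − 28a − 14b − 56c + 14b − 8ab − 4b^2 − 16bc    [distributive law]
= −91a + 36a^2 + 10ab + 72ac + 49 − 56c − 4b^2 − 16bc    [combine like terms]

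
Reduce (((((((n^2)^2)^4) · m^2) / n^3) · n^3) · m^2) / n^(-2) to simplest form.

(((((((n^2)^2)^4) · m^2) / n^3) · n^3) · m^2) / n^(-2)
= ((((((n^2)^8) · m^2) / n^3) · n^3) · m^2) / n^(-2)    [power of a power]
= ((((n^16 · m^2) / n^3) · n^3) · m^2) / n^(-2)    [power of a power]
= m^4n^18    [quotient of powers; product of powers]

m^4n^18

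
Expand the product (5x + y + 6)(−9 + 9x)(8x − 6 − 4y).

−198x^2 − 486x − 162xy + 360x^3 − 108x^2y + 270y + 36y^2 − 36xy^2 + 324

(5x + y + 6)(−9 + 9x)(8x − 6 − 4y)
= (−45x + 45x^2 − 9y + 9xy − 54 + 54x)(8x − 6 − 4y)    [distributive law]
= (9x + 45x^2 − 9y + 9xy − 54)(8x − 6 − 4y)    [combine like terms]
= 72x^2 − 54x − 36xy + 360x^3 − 270x^2 − 180x^2y − 72xy + 54y + 36y^2 + 72x^2y − 54xy − 36xy^2 − 432x + 324 + 216y    [distributive law]
= −198x^2 − 486x − 162xy + 360x^3 − 108x^2y + 270y + 36y^2 − 36xy^2 + 324    [combine like terms]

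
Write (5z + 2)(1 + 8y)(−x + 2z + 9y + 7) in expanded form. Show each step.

−5xz + 10z² + 357yz + 39z − 40xyz + 80yz² + 360y²z − 2x + 130y + 14 − 16xy + 144y²

(5z + 2)(1 + 8y)(−x + 2z + 9y + 7)
= (5z + 40yz + 2 + 16y)(−x + 2z + 9y + 7)    [distributive law]
= −5xz + 10z² + 45yz + 35z − 40xyz + 80yz² + 360y²z + 280yz − 2x + 4z + 18y + 14 − 16xy + 32yz + 144y² + 112y    [distributive law]
= −5xz + 10z² + 357yz + 39z − 40xyz + 80yz² + 360y²z − 2x + 130y + 14 − 16xy + 144y²    [combine like terms]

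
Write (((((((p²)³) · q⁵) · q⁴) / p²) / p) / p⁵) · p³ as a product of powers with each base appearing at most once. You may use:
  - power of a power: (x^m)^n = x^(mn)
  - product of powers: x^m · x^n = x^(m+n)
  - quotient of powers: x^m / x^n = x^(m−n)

(((((((p²)³) · q⁵) · q⁴) / p²) / p) / p⁵) · p³
= (((((p⁶ · q⁵) · q⁴) / p²) / p) / p⁵) · p³    [power of a power]
= pq⁹    [quotient of powers; product of powers]

pq⁹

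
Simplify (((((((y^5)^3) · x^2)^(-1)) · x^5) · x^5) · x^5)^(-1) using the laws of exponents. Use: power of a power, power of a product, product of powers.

x^(-13)y^15

(((((((y^5)^3) · x^2)^(-1)) · x^5) · x^5) · x^5)^(-1)
= (((((((y^5)^3) · x^2)^(-1)) · x^5) · x^5)^(-1)) · ((x^5)^(-1))    [power of a product]
= (((((((y^5)^3) · x^2)^(-1)) · x^5)^(-1)) · ((x^5)^(-1))) · ((x^5)^(-1))    [power of a product]
= (((((((y^5)^3) · x^2)^(-1))^(-1)) · ((x^5)^(-1))) · ((x^5)^(-1))) · ((x^5)^(-1))    [power of a product]
= ((((((y^5)^3) · x^2)^1) · ((x^5)^(-1))) · ((x^5)^(-1))) · ((x^5)^(-1))    [power of a power]
= ((((((y^5)^3)^1) · ((x^2)^1)) · ((x^5)^(-1))) · ((x^5)^(-1))) · ((x^5)^(-1))    [power of a product]
= (((((y^5)^3) · ((x^2)^1)) · ((x^5)^(-1))) · ((x^5)^(-1))) · ((x^5)^(-1))    [power of a power]
= (((y^15 · ((x^2)^1)) · ((x^5)^(-1))) · ((x^5)^(-1))) · ((x^5)^(-1))    [power of a power]
= (((y^15 · x^2) · ((x^5)^(-1))) · ((x^5)^(-1))) · ((x^5)^(-1))    [power of a power]
= (((y^15 · x^2) · x^(-5)) · ((x^5)^(-1))) · ((x^5)^(-1))    [power of a power]
= (((y^15 · x^2) · x^(-5)) · x^(-5)) · ((x^5)^(-1))    [power of a power]
= (((y^15 · x^2) · x^(-5)) · x^(-5)) · x^(-5)    [power of a power]
= x^(-13)y^15    [product of powers]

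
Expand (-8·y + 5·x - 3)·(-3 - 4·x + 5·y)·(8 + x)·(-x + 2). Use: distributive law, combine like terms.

858·x·y + 144·y - 351·x^2·y - 57·x^3·y + 240·x·y^2 - 640·y^2 + 40·x^2·y^2 - 311·x^2 - 102·x + 123·x^3 + 20·x^4 + 144

(-8·y + 5·x - 3)·(-3 - 4·x + 5·y)·(8 + x)·(-x + 2)
= (24·y + 32·x·y - 40·y^2 - 15·x - 20·x^2 + 25·x·y + 9 + 12·x - 15·y)·(8 + x)·(-x + 2)    [distributive law]
= (9·y + 57·x·y - 40·y^2 - 3·x - 20·x^2 + 9)·(8 + x)·(-x + 2)    [combine like terms]
= (72·y + 9·x·y + 456·x·y + 57·x^2·y - 320·y^2 - 40·x·y^2 - 24·x - 3·x^2 - 160·x^2 - 20·x^3 + 72 + 9·x)·(-x + 2)    [distributive law]
= (72·y + 465·x·y + 57·x^2·y - 320·y^2 - 40·x·y^2 - 15·x - 163·x^2 - 20·x^3 + 72)·(-x + 2)    [combine like terms]
= -72·x·y + 144·y - 465·x^2·y + 930·x·y - 57·x^3·y + 114·x^2·y + 320·x·y^2 - 640·y^2 + 40·x^2·y^2 - 80·x·y^2 + 15·x^2 - 30·x + 163·x^3 - 326·x^2 + 20·x^4 - 40·x^3 - 72·x + 144    [distributive law]
= 858·x·y + 144·y - 351·x^2·y - 57·x^3·y + 240·x·y^2 - 640·y^2 + 40·x^2·y^2 - 311·x^2 - 102·x + 123·x^3 + 20·x^4 + 144    [combine like terms]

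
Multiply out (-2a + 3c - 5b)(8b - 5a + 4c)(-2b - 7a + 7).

262ab^2 - 83a^2b + 63ab - 70a^3 + 70a^2 + 18abc + 161a^2c - 161ac - 8b^2c + 28bc - 24bc^2 - 84ac^2 + 84c^2 + 80b^3 - 280b^2

(-2a + 3c - 5b)(8b - 5a + 4c)(-2b - 7a + 7)
= (-16ab + 10a^2 - 8ac + 24bc - 15ac + 12c^2 - 40b^2 + 25ab - 20bc)(-2b - 7a + 7)    [distributive law]
= (9ab + 10a^2 - 23ac + 4bc + 12c^2 - 40b^2)(-2b - 7a + 7)    [combine like terms]
= -18ab^2 - 63a^2b + 63ab - 20a^2b - 70a^3 + 70a^2 + 46abc + 161a^2c - 161ac - 8b^2c - 28abc + 28bc - 24bc^2 - 84ac^2 + 84c^2 + 80b^3 + 280ab^2 - 280b^2    [distributive law]
= 262ab^2 - 83a^2b + 63ab - 70a^3 + 70a^2 + 18abc + 161a^2c - 161ac - 8b^2c + 28bc - 24bc^2 - 84ac^2 + 84c^2 + 80b^3 - 280b^2    [combine like terms]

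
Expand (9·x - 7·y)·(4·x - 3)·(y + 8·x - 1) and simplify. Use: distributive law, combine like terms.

(9·x - 7·y)·(4·x - 3)·(y + 8·x - 1)
= (36·x² - 27·x - 28·x·y + 21·y)·(y + 8·x - 1)    [distributive law]
= 36·x²·y + 288·x³ - 36·x² - 27·x·y - 216·x² + 27·x - 28·x·y² - 224·x²·y + 28·x·y + 21·y² + 168·x·y - 21·y    [distributive law]
= -188·x²·y + 288·x³ - 252·x² + 169·x·y + 27·x - 28·x·y² + 21·y² - 21·y    [combine like terms]

-188·x²·y + 288·x³ - 252·x² + 169·x·y + 27·x - 28·x·y² + 21·y² - 21·y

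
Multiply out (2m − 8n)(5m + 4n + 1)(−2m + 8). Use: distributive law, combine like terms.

−20m³ + 76m² + 64m²n − 240mn + 16m + 64mn² − 256n² − 64n

(2m − 8n)(5m + 4n + 1)(−2m + 8)
= (10m² + 8mn + 2m − 40mn − 32n² − 8n)(−2m + 8)    [distributive law]
= (10m² − 32mn + 2m − 32n² − 8n)(−2m + 8)    [combine like terms]
= −20m³ + 80m² + 64m²n − 256mn − 4m² + 16m + 64mn² − 256n² + 16mn − 64n    [distributive law]
= −20m³ + 76m² + 64m²n − 240mn + 16m + 64mn² − 256n² − 64n    [combine like terms]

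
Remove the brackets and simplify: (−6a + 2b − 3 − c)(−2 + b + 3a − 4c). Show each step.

3a − 18a² + 21ac − 7b + 2b² − 9bc + 6 + 14c + 4c²

(−6a + 2b − 3 − c)(−2 + b + 3a − 4c)
= 12a − 6ab − 18a² + 24ac − 4b + 2b² + 6ab − 8bc + 6 − 3b − 9a + 12c + 2c − bc − 3ac + 4c²    [distributive law]
= 3a − 18a² + 21ac − 7b + 2b² − 9bc + 6 + 14c + 4c²    [combine like terms]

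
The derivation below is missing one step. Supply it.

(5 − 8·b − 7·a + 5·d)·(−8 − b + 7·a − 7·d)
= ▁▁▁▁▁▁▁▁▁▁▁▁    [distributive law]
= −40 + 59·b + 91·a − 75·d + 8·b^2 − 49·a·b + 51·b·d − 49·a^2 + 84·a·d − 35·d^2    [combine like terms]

After distributive law, the bracketed line is:

−40 − 5·b + 35·a − 35·d + 64·b + 8·b^2 − 56·a·b + 56·b·d + 56·a + 7·a·b − 49·a^2 + 49·a·d − 40·d − 5·b·d + 35·a·d − 35·d^2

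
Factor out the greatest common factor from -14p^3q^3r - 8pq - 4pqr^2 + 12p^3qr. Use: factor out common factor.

-14p^3q^3r - 8pq - 4pqr^2 + 12p^3qr
= 2(-7p^3q^3r - 4pq - 2pqr^2 + 6p^3qr)    [factor out 2]
= 2pq(-7p^2q^2r - 4 - 2r^2 + 6p^2r)    [factor out pq]

2pq(-7p^2q^2r - 4 - 2r^2 + 6p^2r)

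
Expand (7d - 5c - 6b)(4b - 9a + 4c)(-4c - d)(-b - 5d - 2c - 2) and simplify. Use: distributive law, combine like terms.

(7d - 5c - 6b)(4b - 9a + 4c)(-4c - d)(-b - 5d - 2c - 2)
= (28bd - 63ad + 28cd - 20bc + 45ac - 20c² - 24b² + 54ab - 24bc)(-4c - d)(-b - 5d - 2c - 2)    [distributive law]
= (28bd - 63ad + 28cd - 44bc + 45ac - 20c² - 24b² + 54ab)(-4c - d)(-b - 5d - 2c - 2)    [combine like terms]
= (-112bcd - 28bd² + 252acd + 63ad² - 112c²d - 28cd² + 176bc² + 44bcd - 180ac² - 45acd + 80c³ + 20c²d + 96b²c + 24b²d - 216abc - 54abd)(-b - 5d - 2c - 2)    [distributive law]
= (-68bcd - 28bd² + 207acd + 63ad² - 92c²d - 28cd² + 176bc² - 180ac² + 80c³ + 96b²c + 24b²d - 216abc - 54abd)(-b - 5d - 2c - 2)    [combine like terms]
= 68b²cd + 340bcd² + 136bc²d + 136bcd + 28b²d² + 140bd³ + 56bcd² + 56bd² - 207abcd - 1035acd² - 414ac²d - 414acd - 63abd² - 315ad³ - 126acd² - 126ad² + 92bc²d + 460c²d² + 184c³d + 184c²d + 28bcd² + 140cd³ + 56c²d² + 56cd² - 176b²c² - 880bc²d - 352bc³ - 352bc² + 180abc² + 900ac²d + 360ac³ + 360ac² - 80bc³ - 400c³d - 160c⁴ - 160c³ - 96b³c - 480b²cd - 192b²c² - 192b²c - 24b³d - 120b²d² - 48b²cd - 48b²d + 216ab²c + 1080abcd + 432abc² + 432abc + 54ab²d + 270abd² + 108abcd + 108abd    [distributive law]
= -460b²cd + 424bcd² - 652bc²d + 136bcd - 92b²d² + 140bd³ + 56bd² + 981abcd - 1161acd² + 486ac²d - 414acd + 207abd² - 315ad³ - 126ad² + 516c²d² - 216c³d + 184c²d + 140cd³ + 56cd² - 368b²c² - 432bc³ - 352bc² + 612abc² + 360ac³ + 360ac² - 160c⁴ - 160c³ - 96b³c - 192b²c - 24b³d - 48b²d + 216ab²c + 432abc + 54ab²d + 108abd    [combine like terms]

-460b²cd + 424bcd² - 652bc²d + 136bcd - 92b²d² + 140bd³ + 56bd² + 981abcd - 1161acd² + 486ac²d - 414acd + 207abd² - 315ad³ - 126ad² + 516c²d² - 216c³d + 184c²d + 140cd³ + 56cd² - 368b²c² - 432bc³ - 352bc² + 612abc² + 360ac³ + 360ac² - 160c⁴ - 160c³ - 96b³c - 192b²c - 24b³d - 48b²d + 216ab²c + 432abc + 54ab²d + 108abd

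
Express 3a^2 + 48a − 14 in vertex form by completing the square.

3a^2 + 48a − 14
= 3(a^2 + 16a) − 14    [factor out 3 from the a-terms]
= 3(a^2 + 16a + 64 − 64) − 14    [add and subtract 64 inside the bracket]
= 3(a + 8)^2 − 192 − 14    [perfect-square identity]
= 3(a + 8)^2 − 206    [combine constants]

3(a + 8)^2 − 206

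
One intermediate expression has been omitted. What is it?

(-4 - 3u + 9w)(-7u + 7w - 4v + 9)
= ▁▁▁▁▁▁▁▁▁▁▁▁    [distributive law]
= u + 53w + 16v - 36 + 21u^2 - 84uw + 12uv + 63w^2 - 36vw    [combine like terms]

After distributive law, the bracketed line is:

28u - 28w + 16v - 36 + 21u^2 - 21uw + 12uv - 27u - 63uw + 63w^2 - 36vw + 81w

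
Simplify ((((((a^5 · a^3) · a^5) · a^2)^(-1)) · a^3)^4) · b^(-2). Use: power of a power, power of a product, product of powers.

a^(-48)b^(-2)

((((((a^5 · a^3) · a^5) · a^2)^(-1)) · a^3)^4) · b^(-2)
= ((((((a^5 · a^3) · a^5) · a^2)^(-1))^4) · ((a^3)^4)) · b^(-2)    [power of a product]
= (((((a^5 · a^3) · a^5) · a^2)^(-4)) · ((a^3)^4)) · b^(-2)    [power of a power]
= (((((a^5 · a^3) · a^5)^(-4)) · ((a^2)^(-4))) · ((a^3)^4)) · b^(-2)    [power of a product]
= (((((a^5 · a^3)^(-4)) · ((a^5)^(-4))) · ((a^2)^(-4))) · ((a^3)^4)) · b^(-2)    [power of a product]
= ((((((a^5)^(-4)) · ((a^3)^(-4))) · ((a^5)^(-4))) · ((a^2)^(-4))) · ((a^3)^4)) · b^(-2)    [power of a product]
= ((((a^(-20) · ((a^3)^(-4))) · ((a^5)^(-4))) · ((a^2)^(-4))) · ((a^3)^4)) · b^(-2)    [power of a power]
= ((((a^(-20) · a^(-12)) · ((a^5)^(-4))) · ((a^2)^(-4))) · ((a^3)^4)) · b^(-2)    [power of a power]
= (((a^(-32) · ((a^5)^(-4))) · ((a^2)^(-4))) · ((a^3)^4)) · b^(-2)    [product of powers]
= (((a^(-32) · a^(-20)) · ((a^2)^(-4))) · ((a^3)^4)) · b^(-2)    [power of a power]
= ((a^(-52) · ((a^2)^(-4))) · ((a^3)^4)) · b^(-2)    [product of powers]
= ((a^(-52) · a^(-8)) · ((a^3)^4)) · b^(-2)    [power of a power]
= (a^(-60) · ((a^3)^4)) · b^(-2)    [product of powers]
= (a^(-60) · a^12) · b^(-2)    [power of a power]
= a^(-48) · b^(-2)    [product of powers]
= a^(-48)b^(-2)    [rearrange]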